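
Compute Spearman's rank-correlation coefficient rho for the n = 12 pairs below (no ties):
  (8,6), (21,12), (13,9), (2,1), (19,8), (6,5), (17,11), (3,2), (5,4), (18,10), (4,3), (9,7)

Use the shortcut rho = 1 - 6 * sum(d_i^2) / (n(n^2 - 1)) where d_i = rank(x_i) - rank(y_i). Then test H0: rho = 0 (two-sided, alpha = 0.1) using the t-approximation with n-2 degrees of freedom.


Step 1: Rank x and y separately (midranks; no ties here).
rank(x): 8->6, 21->12, 13->8, 2->1, 19->11, 6->5, 17->9, 3->2, 5->4, 18->10, 4->3, 9->7
rank(y): 6->6, 12->12, 9->9, 1->1, 8->8, 5->5, 11->11, 2->2, 4->4, 10->10, 3->3, 7->7
Step 2: d_i = R_x(i) - R_y(i); compute d_i^2.
  (6-6)^2=0, (12-12)^2=0, (8-9)^2=1, (1-1)^2=0, (11-8)^2=9, (5-5)^2=0, (9-11)^2=4, (2-2)^2=0, (4-4)^2=0, (10-10)^2=0, (3-3)^2=0, (7-7)^2=0
sum(d^2) = 14.
Step 3: rho = 1 - 6*14 / (12*(12^2 - 1)) = 1 - 84/1716 = 0.951049.
Step 4: Under H0, t = rho * sqrt((n-2)/(1-rho^2)) = 9.7317 ~ t(10).
Step 5: Two-sided p-value from the t-distribution with 10 df = 0.000002.
Step 6: alpha = 0.1. reject H0.

rho = 0.9510, p = 0.000002, reject H0 at alpha = 0.1.


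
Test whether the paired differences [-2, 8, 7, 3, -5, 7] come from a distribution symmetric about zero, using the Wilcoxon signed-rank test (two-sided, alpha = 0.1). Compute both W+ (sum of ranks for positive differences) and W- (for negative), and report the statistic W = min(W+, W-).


Step 1: Drop any zero differences (none here) and take |d_i|.
|d| = [2, 8, 7, 3, 5, 7]
Step 2: Midrank |d_i| (ties get averaged ranks).
ranks: |2|->1, |8|->6, |7|->4.5, |3|->2, |5|->3, |7|->4.5
Step 3: Attach original signs; sum ranks with positive sign and with negative sign.
W+ = 6 + 4.5 + 2 + 4.5 = 17
W- = 1 + 3 = 4
(Check: W+ + W- = 21 should equal n(n+1)/2 = 21.)
Step 4: Test statistic W = min(W+, W-) = 4.
Step 5: Ties in |d|, so use the tie-corrected normal approximation.
        E[W] = n(n+1)/4 = 6*7/4 = 10.5.
        Tie groups: |d|=7 (t=2); sum(t^3 - t) = 6.
        Var[W] = n(n+1)(2n+1)/24 - sum(t^3-t)/48 = 546/24 - 6/48 = 22.625.
        z = (W - E[W]) / sqrt(Var[W]) = (4 - 10.5) / 4.7566 = -1.3665.
        Two-sided p = 2*Phi(z) = 0.171773.
Step 6: alpha = 0.1. fail to reject H0.

W+ = 17, W- = 4, W = min = 4, p = 0.171773, fail to reject H0.


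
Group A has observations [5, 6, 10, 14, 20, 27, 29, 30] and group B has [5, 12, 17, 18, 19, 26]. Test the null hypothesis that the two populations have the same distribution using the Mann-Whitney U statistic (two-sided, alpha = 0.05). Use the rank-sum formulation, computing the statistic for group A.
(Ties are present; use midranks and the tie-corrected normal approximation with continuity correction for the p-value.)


Step 1: Combine and sort all 14 observations; assign midranks.
sorted (value, group): (5,X), (5,Y), (6,X), (10,X), (12,Y), (14,X), (17,Y), (18,Y), (19,Y), (20,X), (26,Y), (27,X), (29,X), (30,X)
ranks: 5->1.5, 5->1.5, 6->3, 10->4, 12->5, 14->6, 17->7, 18->8, 19->9, 20->10, 26->11, 27->12, 29->13, 30->14
Step 2: Rank sum for X: R1 = 1.5 + 3 + 4 + 6 + 10 + 12 + 13 + 14 = 63.5.
Step 3: U_X = R1 - n1(n1+1)/2 = 63.5 - 8*9/2 = 63.5 - 36 = 27.5.
       U_Y = n1*n2 - U_X = 48 - 27.5 = 20.5.
Step 4: Ties are present, so use the tie-corrected normal approximation (with continuity correction) for the p-value.
Step 5: p-value = 0.698220; compare to alpha = 0.05. fail to reject H0.

U_X = 27.5, p = 0.698220, fail to reject H0 at alpha = 0.05.


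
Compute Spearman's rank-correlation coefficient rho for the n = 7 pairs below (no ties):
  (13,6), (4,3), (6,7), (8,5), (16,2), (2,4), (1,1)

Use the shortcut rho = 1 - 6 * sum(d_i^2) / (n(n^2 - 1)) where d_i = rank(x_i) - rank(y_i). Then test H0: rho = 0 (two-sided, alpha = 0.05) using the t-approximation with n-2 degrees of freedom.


Step 1: Rank x and y separately (midranks; no ties here).
rank(x): 13->6, 4->3, 6->4, 8->5, 16->7, 2->2, 1->1
rank(y): 6->6, 3->3, 7->7, 5->5, 2->2, 4->4, 1->1
Step 2: d_i = R_x(i) - R_y(i); compute d_i^2.
  (6-6)^2=0, (3-3)^2=0, (4-7)^2=9, (5-5)^2=0, (7-2)^2=25, (2-4)^2=4, (1-1)^2=0
sum(d^2) = 38.
Step 3: rho = 1 - 6*38 / (7*(7^2 - 1)) = 1 - 228/336 = 0.321429.
Step 4: Under H0, t = rho * sqrt((n-2)/(1-rho^2)) = 0.7590 ~ t(5).
Step 5: Two-sided p-value from the t-distribution with 5 df = 0.482072.
Step 6: alpha = 0.05. fail to reject H0.

rho = 0.3214, p = 0.482072, fail to reject H0 at alpha = 0.05.


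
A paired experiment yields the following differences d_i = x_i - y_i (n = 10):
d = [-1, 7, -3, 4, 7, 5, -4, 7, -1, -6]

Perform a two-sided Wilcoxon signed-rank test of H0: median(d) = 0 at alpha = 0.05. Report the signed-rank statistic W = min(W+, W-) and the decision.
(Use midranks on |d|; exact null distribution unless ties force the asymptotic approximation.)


Step 1: Drop any zero differences (none here) and take |d_i|.
|d| = [1, 7, 3, 4, 7, 5, 4, 7, 1, 6]
Step 2: Midrank |d_i| (ties get averaged ranks).
ranks: |1|->1.5, |7|->9, |3|->3, |4|->4.5, |7|->9, |5|->6, |4|->4.5, |7|->9, |1|->1.5, |6|->7
Step 3: Attach original signs; sum ranks with positive sign and with negative sign.
W+ = 9 + 4.5 + 9 + 6 + 9 = 37.5
W- = 1.5 + 3 + 4.5 + 1.5 + 7 = 17.5
(Check: W+ + W- = 55 should equal n(n+1)/2 = 55.)
Step 4: Test statistic W = min(W+, W-) = 17.5.
Step 5: Ties in |d|, so use the tie-corrected normal approximation.
        E[W] = n(n+1)/4 = 10*11/4 = 27.5.
        Tie groups: |d|=1 (t=2), |d|=4 (t=2), |d|=7 (t=3); sum(t^3 - t) = 36.
        Var[W] = n(n+1)(2n+1)/24 - sum(t^3-t)/48 = 2310/24 - 36/48 = 95.5.
        z = (W - E[W]) / sqrt(Var[W]) = (17.5 - 27.5) / 9.7724 = -1.0233.
        Two-sided p = 2*Phi(z) = 0.306171.
Step 6: alpha = 0.05. fail to reject H0.

W+ = 37.5, W- = 17.5, W = min = 17.5, p = 0.306171, fail to reject H0.


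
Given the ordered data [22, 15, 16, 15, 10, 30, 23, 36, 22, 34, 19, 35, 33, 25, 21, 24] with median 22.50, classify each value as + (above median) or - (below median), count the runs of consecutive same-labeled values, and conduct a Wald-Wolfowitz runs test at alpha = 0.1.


Step 1: Compute median = 22.50; label A = above, B = below.
Labels in order: BBBBBAAABABAAABA  (n_A = 8, n_B = 8)
Step 2: Count runs R = 8.
Step 3: Under H0 (random ordering), E[R] = 2*n_A*n_B/(n_A+n_B) + 1 = 2*8*8/16 + 1 = 9.0000.
        Var[R] = 2*n_A*n_B*(2*n_A*n_B - n_A - n_B) / ((n_A+n_B)^2 * (n_A+n_B-1)) = 14336/3840 = 3.7333.
        SD[R] = 1.9322.
Step 4: Continuity-corrected z = (R + 0.5 - E[R]) / SD[R] = (8 + 0.5 - 9.0000) / 1.9322 = -0.2588.
Step 5: Two-sided p-value via normal approximation = 2*(1 - Phi(|z|)) = 0.795809.
Step 6: alpha = 0.1. fail to reject H0.

R = 8, z = -0.2588, p = 0.795809, fail to reject H0.


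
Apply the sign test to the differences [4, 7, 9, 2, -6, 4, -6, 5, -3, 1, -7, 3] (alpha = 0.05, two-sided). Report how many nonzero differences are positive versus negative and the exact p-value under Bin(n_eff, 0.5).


Step 1: Discard zero differences. Original n = 12; n_eff = number of nonzero differences = 12.
Nonzero differences (with sign): +4, +7, +9, +2, -6, +4, -6, +5, -3, +1, -7, +3
Step 2: Count signs: positive = 8, negative = 4.
Step 3: Under H0: P(positive) = 0.5, so the number of positives S ~ Bin(12, 0.5).
Step 4: Two-sided exact p-value = sum of Bin(12,0.5) probabilities at or below the observed probability = 0.387695.
Step 5: alpha = 0.05. fail to reject H0.

n_eff = 12, pos = 8, neg = 4, p = 0.387695, fail to reject H0.


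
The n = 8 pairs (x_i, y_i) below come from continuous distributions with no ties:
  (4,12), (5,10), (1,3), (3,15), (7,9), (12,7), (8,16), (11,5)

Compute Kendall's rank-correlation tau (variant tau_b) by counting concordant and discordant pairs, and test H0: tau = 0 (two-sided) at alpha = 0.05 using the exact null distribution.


Step 1: Enumerate the 28 unordered pairs (i,j) with i<j and classify each by sign(x_j-x_i) * sign(y_j-y_i).
  (1,2):dx=+1,dy=-2->D; (1,3):dx=-3,dy=-9->C; (1,4):dx=-1,dy=+3->D; (1,5):dx=+3,dy=-3->D
  (1,6):dx=+8,dy=-5->D; (1,7):dx=+4,dy=+4->C; (1,8):dx=+7,dy=-7->D; (2,3):dx=-4,dy=-7->C
  (2,4):dx=-2,dy=+5->D; (2,5):dx=+2,dy=-1->D; (2,6):dx=+7,dy=-3->D; (2,7):dx=+3,dy=+6->C
  (2,8):dx=+6,dy=-5->D; (3,4):dx=+2,dy=+12->C; (3,5):dx=+6,dy=+6->C; (3,6):dx=+11,dy=+4->C
  (3,7):dx=+7,dy=+13->C; (3,8):dx=+10,dy=+2->C; (4,5):dx=+4,dy=-6->D; (4,6):dx=+9,dy=-8->D
  (4,7):dx=+5,dy=+1->C; (4,8):dx=+8,dy=-10->D; (5,6):dx=+5,dy=-2->D; (5,7):dx=+1,dy=+7->C
  (5,8):dx=+4,dy=-4->D; (6,7):dx=-4,dy=+9->D; (6,8):dx=-1,dy=-2->C; (7,8):dx=+3,dy=-11->D
Step 2: C = 12, D = 16, total pairs = 28.
Step 3: tau = (C - D)/(n(n-1)/2) = (12 - 16)/28 = -0.142857.
Step 4: Exact two-sided p-value (enumerate n! = 40320 permutations of y under H0): p = 0.719544.
Step 5: alpha = 0.05. fail to reject H0.

tau_b = -0.1429 (C=12, D=16), p = 0.719544, fail to reject H0.


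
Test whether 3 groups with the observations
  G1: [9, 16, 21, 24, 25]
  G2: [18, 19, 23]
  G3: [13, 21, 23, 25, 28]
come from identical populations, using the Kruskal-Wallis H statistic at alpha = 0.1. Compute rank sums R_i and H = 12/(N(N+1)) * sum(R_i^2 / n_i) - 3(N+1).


Step 1: Combine all N = 13 observations and assign midranks.
sorted (value, group, rank): (9,G1,1), (13,G3,2), (16,G1,3), (18,G2,4), (19,G2,5), (21,G1,6.5), (21,G3,6.5), (23,G2,8.5), (23,G3,8.5), (24,G1,10), (25,G1,11.5), (25,G3,11.5), (28,G3,13)
Step 2: Sum ranks within each group.
R_1 = 32 (n_1 = 5)
R_2 = 17.5 (n_2 = 3)
R_3 = 41.5 (n_3 = 5)
Step 3: H = 12/(N(N+1)) * sum(R_i^2/n_i) - 3(N+1)
     = 12/(13*14) * (32^2/5 + 17.5^2/3 + 41.5^2/5) - 3*14
     = 0.065934 * 651.333 - 42
     = 0.945055.
Step 4: Ties present; correction factor C = 1 - 18/(13^3 - 13) = 0.991758. Corrected H = 0.945055 / 0.991758 = 0.952909.
Step 5: Under H0, H ~ chi^2(2); p-value = 0.620981.
Step 6: alpha = 0.1. fail to reject H0.

H = 0.9529, df = 2, p = 0.620981, fail to reject H0.


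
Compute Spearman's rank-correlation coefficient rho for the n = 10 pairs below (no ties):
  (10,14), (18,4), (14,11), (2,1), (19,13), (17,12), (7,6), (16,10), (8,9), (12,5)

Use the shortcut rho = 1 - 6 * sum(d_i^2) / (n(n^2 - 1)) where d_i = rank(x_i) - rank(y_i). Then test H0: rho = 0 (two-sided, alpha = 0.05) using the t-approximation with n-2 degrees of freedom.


Step 1: Rank x and y separately (midranks; no ties here).
rank(x): 10->4, 18->9, 14->6, 2->1, 19->10, 17->8, 7->2, 16->7, 8->3, 12->5
rank(y): 14->10, 4->2, 11->7, 1->1, 13->9, 12->8, 6->4, 10->6, 9->5, 5->3
Step 2: d_i = R_x(i) - R_y(i); compute d_i^2.
  (4-10)^2=36, (9-2)^2=49, (6-7)^2=1, (1-1)^2=0, (10-9)^2=1, (8-8)^2=0, (2-4)^2=4, (7-6)^2=1, (3-5)^2=4, (5-3)^2=4
sum(d^2) = 100.
Step 3: rho = 1 - 6*100 / (10*(10^2 - 1)) = 1 - 600/990 = 0.393939.
Step 4: Under H0, t = rho * sqrt((n-2)/(1-rho^2)) = 1.2123 ~ t(8).
Step 5: Two-sided p-value from the t-distribution with 8 df = 0.259998.
Step 6: alpha = 0.05. fail to reject H0.

rho = 0.3939, p = 0.259998, fail to reject H0 at alpha = 0.05.


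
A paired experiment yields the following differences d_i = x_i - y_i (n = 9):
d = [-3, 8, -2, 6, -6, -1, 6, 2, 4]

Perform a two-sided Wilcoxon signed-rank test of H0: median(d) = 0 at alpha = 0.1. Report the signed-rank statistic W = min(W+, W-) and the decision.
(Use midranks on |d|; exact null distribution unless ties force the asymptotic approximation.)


Step 1: Drop any zero differences (none here) and take |d_i|.
|d| = [3, 8, 2, 6, 6, 1, 6, 2, 4]
Step 2: Midrank |d_i| (ties get averaged ranks).
ranks: |3|->4, |8|->9, |2|->2.5, |6|->7, |6|->7, |1|->1, |6|->7, |2|->2.5, |4|->5
Step 3: Attach original signs; sum ranks with positive sign and with negative sign.
W+ = 9 + 7 + 7 + 2.5 + 5 = 30.5
W- = 4 + 2.5 + 7 + 1 = 14.5
(Check: W+ + W- = 45 should equal n(n+1)/2 = 45.)
Step 4: Test statistic W = min(W+, W-) = 14.5.
Step 5: Ties in |d|, so use the tie-corrected normal approximation.
        E[W] = n(n+1)/4 = 9*10/4 = 22.5.
        Tie groups: |d|=2 (t=2), |d|=6 (t=3); sum(t^3 - t) = 30.
        Var[W] = n(n+1)(2n+1)/24 - sum(t^3-t)/48 = 1710/24 - 30/48 = 70.625.
        z = (W - E[W]) / sqrt(Var[W]) = (14.5 - 22.5) / 8.4039 = -0.9519.
        Two-sided p = 2*Phi(z) = 0.341126.
Step 6: alpha = 0.1. fail to reject H0.

W+ = 30.5, W- = 14.5, W = min = 14.5, p = 0.341126, fail to reject H0.


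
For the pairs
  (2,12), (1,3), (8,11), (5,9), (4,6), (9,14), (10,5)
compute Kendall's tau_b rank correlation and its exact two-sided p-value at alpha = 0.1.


Step 1: Enumerate the 21 unordered pairs (i,j) with i<j and classify each by sign(x_j-x_i) * sign(y_j-y_i).
  (1,2):dx=-1,dy=-9->C; (1,3):dx=+6,dy=-1->D; (1,4):dx=+3,dy=-3->D; (1,5):dx=+2,dy=-6->D
  (1,6):dx=+7,dy=+2->C; (1,7):dx=+8,dy=-7->D; (2,3):dx=+7,dy=+8->C; (2,4):dx=+4,dy=+6->C
  (2,5):dx=+3,dy=+3->C; (2,6):dx=+8,dy=+11->C; (2,7):dx=+9,dy=+2->C; (3,4):dx=-3,dy=-2->C
  (3,5):dx=-4,dy=-5->C; (3,6):dx=+1,dy=+3->C; (3,7):dx=+2,dy=-6->D; (4,5):dx=-1,dy=-3->C
  (4,6):dx=+4,dy=+5->C; (4,7):dx=+5,dy=-4->D; (5,6):dx=+5,dy=+8->C; (5,7):dx=+6,dy=-1->D
  (6,7):dx=+1,dy=-9->D
Step 2: C = 13, D = 8, total pairs = 21.
Step 3: tau = (C - D)/(n(n-1)/2) = (13 - 8)/21 = 0.238095.
Step 4: Exact two-sided p-value (enumerate n! = 5040 permutations of y under H0): p = 0.561905.
Step 5: alpha = 0.1. fail to reject H0.

tau_b = 0.2381 (C=13, D=8), p = 0.561905, fail to reject H0.


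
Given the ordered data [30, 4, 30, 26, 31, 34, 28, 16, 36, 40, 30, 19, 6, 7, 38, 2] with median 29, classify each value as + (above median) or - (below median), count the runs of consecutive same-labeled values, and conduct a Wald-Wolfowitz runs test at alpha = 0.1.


Step 1: Compute median = 29; label A = above, B = below.
Labels in order: ABABAABBAAABBBAB  (n_A = 8, n_B = 8)
Step 2: Count runs R = 10.
Step 3: Under H0 (random ordering), E[R] = 2*n_A*n_B/(n_A+n_B) + 1 = 2*8*8/16 + 1 = 9.0000.
        Var[R] = 2*n_A*n_B*(2*n_A*n_B - n_A - n_B) / ((n_A+n_B)^2 * (n_A+n_B-1)) = 14336/3840 = 3.7333.
        SD[R] = 1.9322.
Step 4: Continuity-corrected z = (R - 0.5 - E[R]) / SD[R] = (10 - 0.5 - 9.0000) / 1.9322 = 0.2588.
Step 5: Two-sided p-value via normal approximation = 2*(1 - Phi(|z|)) = 0.795809.
Step 6: alpha = 0.1. fail to reject H0.

R = 10, z = 0.2588, p = 0.795809, fail to reject H0.


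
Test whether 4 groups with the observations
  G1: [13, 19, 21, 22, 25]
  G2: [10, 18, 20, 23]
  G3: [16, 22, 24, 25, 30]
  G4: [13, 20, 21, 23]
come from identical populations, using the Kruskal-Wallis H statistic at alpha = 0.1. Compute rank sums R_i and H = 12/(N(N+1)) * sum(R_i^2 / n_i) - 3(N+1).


Step 1: Combine all N = 18 observations and assign midranks.
sorted (value, group, rank): (10,G2,1), (13,G1,2.5), (13,G4,2.5), (16,G3,4), (18,G2,5), (19,G1,6), (20,G2,7.5), (20,G4,7.5), (21,G1,9.5), (21,G4,9.5), (22,G1,11.5), (22,G3,11.5), (23,G2,13.5), (23,G4,13.5), (24,G3,15), (25,G1,16.5), (25,G3,16.5), (30,G3,18)
Step 2: Sum ranks within each group.
R_1 = 46 (n_1 = 5)
R_2 = 27 (n_2 = 4)
R_3 = 65 (n_3 = 5)
R_4 = 33 (n_4 = 4)
Step 3: H = 12/(N(N+1)) * sum(R_i^2/n_i) - 3(N+1)
     = 12/(18*19) * (46^2/5 + 27^2/4 + 65^2/5 + 33^2/4) - 3*19
     = 0.035088 * 1722.7 - 57
     = 3.445614.
Step 4: Ties present; correction factor C = 1 - 36/(18^3 - 18) = 0.993808. Corrected H = 3.445614 / 0.993808 = 3.467082.
Step 5: Under H0, H ~ chi^2(3); p-value = 0.325057.
Step 6: alpha = 0.1. fail to reject H0.

H = 3.4671, df = 3, p = 0.325057, fail to reject H0.


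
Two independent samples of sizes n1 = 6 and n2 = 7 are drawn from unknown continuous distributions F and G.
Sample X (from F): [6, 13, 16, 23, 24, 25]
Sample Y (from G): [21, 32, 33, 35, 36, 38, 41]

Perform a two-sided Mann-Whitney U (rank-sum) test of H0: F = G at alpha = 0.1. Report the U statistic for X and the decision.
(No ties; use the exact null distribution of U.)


Step 1: Combine and sort all 13 observations; assign midranks.
sorted (value, group): (6,X), (13,X), (16,X), (21,Y), (23,X), (24,X), (25,X), (32,Y), (33,Y), (35,Y), (36,Y), (38,Y), (41,Y)
ranks: 6->1, 13->2, 16->3, 21->4, 23->5, 24->6, 25->7, 32->8, 33->9, 35->10, 36->11, 38->12, 41->13
Step 2: Rank sum for X: R1 = 1 + 2 + 3 + 5 + 6 + 7 = 24.
Step 3: U_X = R1 - n1(n1+1)/2 = 24 - 6*7/2 = 24 - 21 = 3.
       U_Y = n1*n2 - U_X = 42 - 3 = 39.
Step 4: No ties, so the exact null distribution of U (based on enumerating the C(13,6) = 1716 equally likely rank assignments) gives the two-sided p-value.
Step 5: p-value = 0.008159; compare to alpha = 0.1. reject H0.

U_X = 3, p = 0.008159, reject H0 at alpha = 0.1.


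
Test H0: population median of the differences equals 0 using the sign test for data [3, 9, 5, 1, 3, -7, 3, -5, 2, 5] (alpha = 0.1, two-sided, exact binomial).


Step 1: Discard zero differences. Original n = 10; n_eff = number of nonzero differences = 10.
Nonzero differences (with sign): +3, +9, +5, +1, +3, -7, +3, -5, +2, +5
Step 2: Count signs: positive = 8, negative = 2.
Step 3: Under H0: P(positive) = 0.5, so the number of positives S ~ Bin(10, 0.5).
Step 4: Two-sided exact p-value = sum of Bin(10,0.5) probabilities at or below the observed probability = 0.109375.
Step 5: alpha = 0.1. fail to reject H0.

n_eff = 10, pos = 8, neg = 2, p = 0.109375, fail to reject H0.


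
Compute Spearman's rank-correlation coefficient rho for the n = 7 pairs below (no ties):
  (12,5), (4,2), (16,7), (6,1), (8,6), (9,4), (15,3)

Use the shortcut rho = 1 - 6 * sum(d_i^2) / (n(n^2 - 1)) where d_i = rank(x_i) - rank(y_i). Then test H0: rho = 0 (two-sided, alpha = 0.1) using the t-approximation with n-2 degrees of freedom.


Step 1: Rank x and y separately (midranks; no ties here).
rank(x): 12->5, 4->1, 16->7, 6->2, 8->3, 9->4, 15->6
rank(y): 5->5, 2->2, 7->7, 1->1, 6->6, 4->4, 3->3
Step 2: d_i = R_x(i) - R_y(i); compute d_i^2.
  (5-5)^2=0, (1-2)^2=1, (7-7)^2=0, (2-1)^2=1, (3-6)^2=9, (4-4)^2=0, (6-3)^2=9
sum(d^2) = 20.
Step 3: rho = 1 - 6*20 / (7*(7^2 - 1)) = 1 - 120/336 = 0.642857.
Step 4: Under H0, t = rho * sqrt((n-2)/(1-rho^2)) = 1.8766 ~ t(5).
Step 5: Two-sided p-value from the t-distribution with 5 df = 0.119392.
Step 6: alpha = 0.1. fail to reject H0.

rho = 0.6429, p = 0.119392, fail to reject H0 at alpha = 0.1.


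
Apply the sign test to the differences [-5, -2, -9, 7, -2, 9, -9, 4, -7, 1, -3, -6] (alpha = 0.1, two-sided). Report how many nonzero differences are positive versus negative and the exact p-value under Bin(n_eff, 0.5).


Step 1: Discard zero differences. Original n = 12; n_eff = number of nonzero differences = 12.
Nonzero differences (with sign): -5, -2, -9, +7, -2, +9, -9, +4, -7, +1, -3, -6
Step 2: Count signs: positive = 4, negative = 8.
Step 3: Under H0: P(positive) = 0.5, so the number of positives S ~ Bin(12, 0.5).
Step 4: Two-sided exact p-value = sum of Bin(12,0.5) probabilities at or below the observed probability = 0.387695.
Step 5: alpha = 0.1. fail to reject H0.

n_eff = 12, pos = 4, neg = 8, p = 0.387695, fail to reject H0.


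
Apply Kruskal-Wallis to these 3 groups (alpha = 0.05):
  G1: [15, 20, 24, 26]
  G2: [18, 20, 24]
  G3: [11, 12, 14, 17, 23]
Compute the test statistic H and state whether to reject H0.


Step 1: Combine all N = 12 observations and assign midranks.
sorted (value, group, rank): (11,G3,1), (12,G3,2), (14,G3,3), (15,G1,4), (17,G3,5), (18,G2,6), (20,G1,7.5), (20,G2,7.5), (23,G3,9), (24,G1,10.5), (24,G2,10.5), (26,G1,12)
Step 2: Sum ranks within each group.
R_1 = 34 (n_1 = 4)
R_2 = 24 (n_2 = 3)
R_3 = 20 (n_3 = 5)
Step 3: H = 12/(N(N+1)) * sum(R_i^2/n_i) - 3(N+1)
     = 12/(12*13) * (34^2/4 + 24^2/3 + 20^2/5) - 3*13
     = 0.076923 * 561 - 39
     = 4.153846.
Step 4: Ties present; correction factor C = 1 - 12/(12^3 - 12) = 0.993007. Corrected H = 4.153846 / 0.993007 = 4.183099.
Step 5: Under H0, H ~ chi^2(2); p-value = 0.123496.
Step 6: alpha = 0.05. fail to reject H0.

H = 4.1831, df = 2, p = 0.123496, fail to reject H0.


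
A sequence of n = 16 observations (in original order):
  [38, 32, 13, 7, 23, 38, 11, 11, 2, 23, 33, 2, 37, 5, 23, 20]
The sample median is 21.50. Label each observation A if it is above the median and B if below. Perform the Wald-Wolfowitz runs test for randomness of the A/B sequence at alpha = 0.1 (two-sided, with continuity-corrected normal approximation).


Step 1: Compute median = 21.50; label A = above, B = below.
Labels in order: AABBAABBBAABABAB  (n_A = 8, n_B = 8)
Step 2: Count runs R = 10.
Step 3: Under H0 (random ordering), E[R] = 2*n_A*n_B/(n_A+n_B) + 1 = 2*8*8/16 + 1 = 9.0000.
        Var[R] = 2*n_A*n_B*(2*n_A*n_B - n_A - n_B) / ((n_A+n_B)^2 * (n_A+n_B-1)) = 14336/3840 = 3.7333.
        SD[R] = 1.9322.
Step 4: Continuity-corrected z = (R - 0.5 - E[R]) / SD[R] = (10 - 0.5 - 9.0000) / 1.9322 = 0.2588.
Step 5: Two-sided p-value via normal approximation = 2*(1 - Phi(|z|)) = 0.795809.
Step 6: alpha = 0.1. fail to reject H0.

R = 10, z = 0.2588, p = 0.795809, fail to reject H0.


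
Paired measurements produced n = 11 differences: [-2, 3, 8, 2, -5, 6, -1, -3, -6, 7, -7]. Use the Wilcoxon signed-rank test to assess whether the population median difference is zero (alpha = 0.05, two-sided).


Step 1: Drop any zero differences (none here) and take |d_i|.
|d| = [2, 3, 8, 2, 5, 6, 1, 3, 6, 7, 7]
Step 2: Midrank |d_i| (ties get averaged ranks).
ranks: |2|->2.5, |3|->4.5, |8|->11, |2|->2.5, |5|->6, |6|->7.5, |1|->1, |3|->4.5, |6|->7.5, |7|->9.5, |7|->9.5
Step 3: Attach original signs; sum ranks with positive sign and with negative sign.
W+ = 4.5 + 11 + 2.5 + 7.5 + 9.5 = 35
W- = 2.5 + 6 + 1 + 4.5 + 7.5 + 9.5 = 31
(Check: W+ + W- = 66 should equal n(n+1)/2 = 66.)
Step 4: Test statistic W = min(W+, W-) = 31.
Step 5: Ties in |d|, so use the tie-corrected normal approximation.
        E[W] = n(n+1)/4 = 11*12/4 = 33.
        Tie groups: |d|=2 (t=2), |d|=3 (t=2), |d|=6 (t=2), |d|=7 (t=2); sum(t^3 - t) = 24.
        Var[W] = n(n+1)(2n+1)/24 - sum(t^3-t)/48 = 3036/24 - 24/48 = 126.
        z = (W - E[W]) / sqrt(Var[W]) = (31 - 33) / 11.2250 = -0.1782.
        Two-sided p = 2*Phi(z) = 0.858586.
Step 6: alpha = 0.05. fail to reject H0.

W+ = 35, W- = 31, W = min = 31, p = 0.858586, fail to reject H0.


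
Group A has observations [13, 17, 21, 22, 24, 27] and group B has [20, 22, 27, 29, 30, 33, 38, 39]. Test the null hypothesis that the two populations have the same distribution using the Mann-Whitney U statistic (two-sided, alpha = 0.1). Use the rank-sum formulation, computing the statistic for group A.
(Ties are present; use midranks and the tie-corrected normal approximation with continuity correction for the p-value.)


Step 1: Combine and sort all 14 observations; assign midranks.
sorted (value, group): (13,X), (17,X), (20,Y), (21,X), (22,X), (22,Y), (24,X), (27,X), (27,Y), (29,Y), (30,Y), (33,Y), (38,Y), (39,Y)
ranks: 13->1, 17->2, 20->3, 21->4, 22->5.5, 22->5.5, 24->7, 27->8.5, 27->8.5, 29->10, 30->11, 33->12, 38->13, 39->14
Step 2: Rank sum for X: R1 = 1 + 2 + 4 + 5.5 + 7 + 8.5 = 28.
Step 3: U_X = R1 - n1(n1+1)/2 = 28 - 6*7/2 = 28 - 21 = 7.
       U_Y = n1*n2 - U_X = 48 - 7 = 41.
Step 4: Ties are present, so use the tie-corrected normal approximation (with continuity correction) for the p-value.
Step 5: p-value = 0.032774; compare to alpha = 0.1. reject H0.

U_X = 7, p = 0.032774, reject H0 at alpha = 0.1.


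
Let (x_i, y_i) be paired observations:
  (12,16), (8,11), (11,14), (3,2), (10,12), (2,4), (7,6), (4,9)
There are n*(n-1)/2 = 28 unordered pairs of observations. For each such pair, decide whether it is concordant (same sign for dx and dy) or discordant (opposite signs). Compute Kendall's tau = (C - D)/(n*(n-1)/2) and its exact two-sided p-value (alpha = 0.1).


Step 1: Enumerate the 28 unordered pairs (i,j) with i<j and classify each by sign(x_j-x_i) * sign(y_j-y_i).
  (1,2):dx=-4,dy=-5->C; (1,3):dx=-1,dy=-2->C; (1,4):dx=-9,dy=-14->C; (1,5):dx=-2,dy=-4->C
  (1,6):dx=-10,dy=-12->C; (1,7):dx=-5,dy=-10->C; (1,8):dx=-8,dy=-7->C; (2,3):dx=+3,dy=+3->C
  (2,4):dx=-5,dy=-9->C; (2,5):dx=+2,dy=+1->C; (2,6):dx=-6,dy=-7->C; (2,7):dx=-1,dy=-5->C
  (2,8):dx=-4,dy=-2->C; (3,4):dx=-8,dy=-12->C; (3,5):dx=-1,dy=-2->C; (3,6):dx=-9,dy=-10->C
  (3,7):dx=-4,dy=-8->C; (3,8):dx=-7,dy=-5->C; (4,5):dx=+7,dy=+10->C; (4,6):dx=-1,dy=+2->D
  (4,7):dx=+4,dy=+4->C; (4,8):dx=+1,dy=+7->C; (5,6):dx=-8,dy=-8->C; (5,7):dx=-3,dy=-6->C
  (5,8):dx=-6,dy=-3->C; (6,7):dx=+5,dy=+2->C; (6,8):dx=+2,dy=+5->C; (7,8):dx=-3,dy=+3->D
Step 2: C = 26, D = 2, total pairs = 28.
Step 3: tau = (C - D)/(n(n-1)/2) = (26 - 2)/28 = 0.857143.
Step 4: Exact two-sided p-value (enumerate n! = 40320 permutations of y under H0): p = 0.001736.
Step 5: alpha = 0.1. reject H0.

tau_b = 0.8571 (C=26, D=2), p = 0.001736, reject H0.


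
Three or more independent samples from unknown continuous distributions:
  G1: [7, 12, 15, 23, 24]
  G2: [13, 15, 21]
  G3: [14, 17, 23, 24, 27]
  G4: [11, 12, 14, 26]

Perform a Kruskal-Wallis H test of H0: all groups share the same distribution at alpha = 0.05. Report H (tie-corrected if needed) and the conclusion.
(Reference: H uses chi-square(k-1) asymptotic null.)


Step 1: Combine all N = 17 observations and assign midranks.
sorted (value, group, rank): (7,G1,1), (11,G4,2), (12,G1,3.5), (12,G4,3.5), (13,G2,5), (14,G3,6.5), (14,G4,6.5), (15,G1,8.5), (15,G2,8.5), (17,G3,10), (21,G2,11), (23,G1,12.5), (23,G3,12.5), (24,G1,14.5), (24,G3,14.5), (26,G4,16), (27,G3,17)
Step 2: Sum ranks within each group.
R_1 = 40 (n_1 = 5)
R_2 = 24.5 (n_2 = 3)
R_3 = 60.5 (n_3 = 5)
R_4 = 28 (n_4 = 4)
Step 3: H = 12/(N(N+1)) * sum(R_i^2/n_i) - 3(N+1)
     = 12/(17*18) * (40^2/5 + 24.5^2/3 + 60.5^2/5 + 28^2/4) - 3*18
     = 0.039216 * 1448.13 - 54
     = 2.789542.
Step 4: Ties present; correction factor C = 1 - 30/(17^3 - 17) = 0.993873. Corrected H = 2.789542 / 0.993873 = 2.806741.
Step 5: Under H0, H ~ chi^2(3); p-value = 0.422391.
Step 6: alpha = 0.05. fail to reject H0.

H = 2.8067, df = 3, p = 0.422391, fail to reject H0.


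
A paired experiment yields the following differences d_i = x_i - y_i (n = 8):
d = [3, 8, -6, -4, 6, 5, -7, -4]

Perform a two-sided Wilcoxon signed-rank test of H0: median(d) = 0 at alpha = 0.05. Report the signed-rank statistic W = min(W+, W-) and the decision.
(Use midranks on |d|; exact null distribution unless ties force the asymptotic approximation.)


Step 1: Drop any zero differences (none here) and take |d_i|.
|d| = [3, 8, 6, 4, 6, 5, 7, 4]
Step 2: Midrank |d_i| (ties get averaged ranks).
ranks: |3|->1, |8|->8, |6|->5.5, |4|->2.5, |6|->5.5, |5|->4, |7|->7, |4|->2.5
Step 3: Attach original signs; sum ranks with positive sign and with negative sign.
W+ = 1 + 8 + 5.5 + 4 = 18.5
W- = 5.5 + 2.5 + 7 + 2.5 = 17.5
(Check: W+ + W- = 36 should equal n(n+1)/2 = 36.)
Step 4: Test statistic W = min(W+, W-) = 17.5.
Step 5: Ties in |d|, so use the tie-corrected normal approximation.
        E[W] = n(n+1)/4 = 8*9/4 = 18.
        Tie groups: |d|=4 (t=2), |d|=6 (t=2); sum(t^3 - t) = 12.
        Var[W] = n(n+1)(2n+1)/24 - sum(t^3-t)/48 = 1224/24 - 12/48 = 50.75.
        z = (W - E[W]) / sqrt(Var[W]) = (17.5 - 18) / 7.1239 = -0.0702.
        Two-sided p = 2*Phi(z) = 0.944045.
Step 6: alpha = 0.05. fail to reject H0.

W+ = 18.5, W- = 17.5, W = min = 17.5, p = 0.944045, fail to reject H0.


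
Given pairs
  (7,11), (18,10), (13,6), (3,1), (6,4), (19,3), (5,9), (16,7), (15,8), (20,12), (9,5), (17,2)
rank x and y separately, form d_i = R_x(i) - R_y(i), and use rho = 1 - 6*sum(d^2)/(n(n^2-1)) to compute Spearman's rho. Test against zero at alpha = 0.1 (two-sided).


Step 1: Rank x and y separately (midranks; no ties here).
rank(x): 7->4, 18->10, 13->6, 3->1, 6->3, 19->11, 5->2, 16->8, 15->7, 20->12, 9->5, 17->9
rank(y): 11->11, 10->10, 6->6, 1->1, 4->4, 3->3, 9->9, 7->7, 8->8, 12->12, 5->5, 2->2
Step 2: d_i = R_x(i) - R_y(i); compute d_i^2.
  (4-11)^2=49, (10-10)^2=0, (6-6)^2=0, (1-1)^2=0, (3-4)^2=1, (11-3)^2=64, (2-9)^2=49, (8-7)^2=1, (7-8)^2=1, (12-12)^2=0, (5-5)^2=0, (9-2)^2=49
sum(d^2) = 214.
Step 3: rho = 1 - 6*214 / (12*(12^2 - 1)) = 1 - 1284/1716 = 0.251748.
Step 4: Under H0, t = rho * sqrt((n-2)/(1-rho^2)) = 0.8226 ~ t(10).
Step 5: Two-sided p-value from the t-distribution with 10 df = 0.429919.
Step 6: alpha = 0.1. fail to reject H0.

rho = 0.2517, p = 0.429919, fail to reject H0 at alpha = 0.1.


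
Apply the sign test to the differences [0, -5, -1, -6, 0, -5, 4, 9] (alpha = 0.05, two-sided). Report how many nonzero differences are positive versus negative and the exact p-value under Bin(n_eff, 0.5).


Step 1: Discard zero differences. Original n = 8; n_eff = number of nonzero differences = 6.
Nonzero differences (with sign): -5, -1, -6, -5, +4, +9
Step 2: Count signs: positive = 2, negative = 4.
Step 3: Under H0: P(positive) = 0.5, so the number of positives S ~ Bin(6, 0.5).
Step 4: Two-sided exact p-value = sum of Bin(6,0.5) probabilities at or below the observed probability = 0.687500.
Step 5: alpha = 0.05. fail to reject H0.

n_eff = 6, pos = 2, neg = 4, p = 0.687500, fail to reject H0.


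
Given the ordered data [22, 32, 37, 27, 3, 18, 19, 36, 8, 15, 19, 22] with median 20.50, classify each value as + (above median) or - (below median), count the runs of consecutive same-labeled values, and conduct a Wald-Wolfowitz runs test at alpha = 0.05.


Step 1: Compute median = 20.50; label A = above, B = below.
Labels in order: AAAABBBABBBA  (n_A = 6, n_B = 6)
Step 2: Count runs R = 5.
Step 3: Under H0 (random ordering), E[R] = 2*n_A*n_B/(n_A+n_B) + 1 = 2*6*6/12 + 1 = 7.0000.
        Var[R] = 2*n_A*n_B*(2*n_A*n_B - n_A - n_B) / ((n_A+n_B)^2 * (n_A+n_B-1)) = 4320/1584 = 2.7273.
        SD[R] = 1.6514.
Step 4: Continuity-corrected z = (R + 0.5 - E[R]) / SD[R] = (5 + 0.5 - 7.0000) / 1.6514 = -0.9083.
Step 5: Two-sided p-value via normal approximation = 2*(1 - Phi(|z|)) = 0.363722.
Step 6: alpha = 0.05. fail to reject H0.

R = 5, z = -0.9083, p = 0.363722, fail to reject H0.


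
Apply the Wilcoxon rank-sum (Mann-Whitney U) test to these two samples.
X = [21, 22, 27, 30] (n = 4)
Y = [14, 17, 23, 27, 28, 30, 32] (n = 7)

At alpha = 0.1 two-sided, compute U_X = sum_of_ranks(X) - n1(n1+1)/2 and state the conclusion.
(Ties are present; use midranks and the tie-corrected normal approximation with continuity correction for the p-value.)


Step 1: Combine and sort all 11 observations; assign midranks.
sorted (value, group): (14,Y), (17,Y), (21,X), (22,X), (23,Y), (27,X), (27,Y), (28,Y), (30,X), (30,Y), (32,Y)
ranks: 14->1, 17->2, 21->3, 22->4, 23->5, 27->6.5, 27->6.5, 28->8, 30->9.5, 30->9.5, 32->11
Step 2: Rank sum for X: R1 = 3 + 4 + 6.5 + 9.5 = 23.
Step 3: U_X = R1 - n1(n1+1)/2 = 23 - 4*5/2 = 23 - 10 = 13.
       U_Y = n1*n2 - U_X = 28 - 13 = 15.
Step 4: Ties are present, so use the tie-corrected normal approximation (with continuity correction) for the p-value.
Step 5: p-value = 0.924376; compare to alpha = 0.1. fail to reject H0.

U_X = 13, p = 0.924376, fail to reject H0 at alpha = 0.1.


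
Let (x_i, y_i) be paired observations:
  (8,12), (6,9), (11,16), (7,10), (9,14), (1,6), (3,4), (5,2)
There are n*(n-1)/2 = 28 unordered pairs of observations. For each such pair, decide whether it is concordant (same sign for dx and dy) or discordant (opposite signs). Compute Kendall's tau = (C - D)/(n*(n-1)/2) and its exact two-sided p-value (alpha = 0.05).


Step 1: Enumerate the 28 unordered pairs (i,j) with i<j and classify each by sign(x_j-x_i) * sign(y_j-y_i).
  (1,2):dx=-2,dy=-3->C; (1,3):dx=+3,dy=+4->C; (1,4):dx=-1,dy=-2->C; (1,5):dx=+1,dy=+2->C
  (1,6):dx=-7,dy=-6->C; (1,7):dx=-5,dy=-8->C; (1,8):dx=-3,dy=-10->C; (2,3):dx=+5,dy=+7->C
  (2,4):dx=+1,dy=+1->C; (2,5):dx=+3,dy=+5->C; (2,6):dx=-5,dy=-3->C; (2,7):dx=-3,dy=-5->C
  (2,8):dx=-1,dy=-7->C; (3,4):dx=-4,dy=-6->C; (3,5):dx=-2,dy=-2->C; (3,6):dx=-10,dy=-10->C
  (3,7):dx=-8,dy=-12->C; (3,8):dx=-6,dy=-14->C; (4,5):dx=+2,dy=+4->C; (4,6):dx=-6,dy=-4->C
  (4,7):dx=-4,dy=-6->C; (4,8):dx=-2,dy=-8->C; (5,6):dx=-8,dy=-8->C; (5,7):dx=-6,dy=-10->C
  (5,8):dx=-4,dy=-12->C; (6,7):dx=+2,dy=-2->D; (6,8):dx=+4,dy=-4->D; (7,8):dx=+2,dy=-2->D
Step 2: C = 25, D = 3, total pairs = 28.
Step 3: tau = (C - D)/(n(n-1)/2) = (25 - 3)/28 = 0.785714.
Step 4: Exact two-sided p-value (enumerate n! = 40320 permutations of y under H0): p = 0.005506.
Step 5: alpha = 0.05. reject H0.

tau_b = 0.7857 (C=25, D=3), p = 0.005506, reject H0.


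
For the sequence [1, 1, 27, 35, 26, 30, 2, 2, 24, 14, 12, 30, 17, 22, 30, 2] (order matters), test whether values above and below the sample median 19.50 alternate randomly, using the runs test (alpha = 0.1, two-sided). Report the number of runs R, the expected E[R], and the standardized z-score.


Step 1: Compute median = 19.50; label A = above, B = below.
Labels in order: BBAAAABBABBABAAB  (n_A = 8, n_B = 8)
Step 2: Count runs R = 9.
Step 3: Under H0 (random ordering), E[R] = 2*n_A*n_B/(n_A+n_B) + 1 = 2*8*8/16 + 1 = 9.0000.
        Var[R] = 2*n_A*n_B*(2*n_A*n_B - n_A - n_B) / ((n_A+n_B)^2 * (n_A+n_B-1)) = 14336/3840 = 3.7333.
        SD[R] = 1.9322.
Step 4: R = E[R], so z = 0 with no continuity correction.
Step 5: Two-sided p-value via normal approximation = 2*(1 - Phi(|z|)) = 1.000000.
Step 6: alpha = 0.1. fail to reject H0.

R = 9, z = 0.0000, p = 1.000000, fail to reject H0.


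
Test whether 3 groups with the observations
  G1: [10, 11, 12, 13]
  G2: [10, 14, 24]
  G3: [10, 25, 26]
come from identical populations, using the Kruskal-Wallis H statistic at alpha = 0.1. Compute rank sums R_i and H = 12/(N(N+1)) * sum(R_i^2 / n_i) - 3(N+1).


Step 1: Combine all N = 10 observations and assign midranks.
sorted (value, group, rank): (10,G1,2), (10,G2,2), (10,G3,2), (11,G1,4), (12,G1,5), (13,G1,6), (14,G2,7), (24,G2,8), (25,G3,9), (26,G3,10)
Step 2: Sum ranks within each group.
R_1 = 17 (n_1 = 4)
R_2 = 17 (n_2 = 3)
R_3 = 21 (n_3 = 3)
Step 3: H = 12/(N(N+1)) * sum(R_i^2/n_i) - 3(N+1)
     = 12/(10*11) * (17^2/4 + 17^2/3 + 21^2/3) - 3*11
     = 0.109091 * 315.583 - 33
     = 1.427273.
Step 4: Ties present; correction factor C = 1 - 24/(10^3 - 10) = 0.975758. Corrected H = 1.427273 / 0.975758 = 1.462733.
Step 5: Under H0, H ~ chi^2(2); p-value = 0.481251.
Step 6: alpha = 0.1. fail to reject H0.

H = 1.4627, df = 2, p = 0.481251, fail to reject H0.


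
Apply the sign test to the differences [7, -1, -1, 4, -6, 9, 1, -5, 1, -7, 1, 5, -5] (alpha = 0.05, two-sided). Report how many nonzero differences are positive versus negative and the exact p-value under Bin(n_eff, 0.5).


Step 1: Discard zero differences. Original n = 13; n_eff = number of nonzero differences = 13.
Nonzero differences (with sign): +7, -1, -1, +4, -6, +9, +1, -5, +1, -7, +1, +5, -5
Step 2: Count signs: positive = 7, negative = 6.
Step 3: Under H0: P(positive) = 0.5, so the number of positives S ~ Bin(13, 0.5).
Step 4: Two-sided exact p-value = sum of Bin(13,0.5) probabilities at or below the observed probability = 1.000000.
Step 5: alpha = 0.05. fail to reject H0.

n_eff = 13, pos = 7, neg = 6, p = 1.000000, fail to reject H0.


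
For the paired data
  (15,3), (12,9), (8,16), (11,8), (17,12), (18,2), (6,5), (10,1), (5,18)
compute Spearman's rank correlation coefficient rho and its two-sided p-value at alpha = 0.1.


Step 1: Rank x and y separately (midranks; no ties here).
rank(x): 15->7, 12->6, 8->3, 11->5, 17->8, 18->9, 6->2, 10->4, 5->1
rank(y): 3->3, 9->6, 16->8, 8->5, 12->7, 2->2, 5->4, 1->1, 18->9
Step 2: d_i = R_x(i) - R_y(i); compute d_i^2.
  (7-3)^2=16, (6-6)^2=0, (3-8)^2=25, (5-5)^2=0, (8-7)^2=1, (9-2)^2=49, (2-4)^2=4, (4-1)^2=9, (1-9)^2=64
sum(d^2) = 168.
Step 3: rho = 1 - 6*168 / (9*(9^2 - 1)) = 1 - 1008/720 = -0.400000.
Step 4: Under H0, t = rho * sqrt((n-2)/(1-rho^2)) = -1.1547 ~ t(7).
Step 5: Two-sided p-value from the t-distribution with 7 df = 0.286105.
Step 6: alpha = 0.1. fail to reject H0.

rho = -0.4000, p = 0.286105, fail to reject H0 at alpha = 0.1.


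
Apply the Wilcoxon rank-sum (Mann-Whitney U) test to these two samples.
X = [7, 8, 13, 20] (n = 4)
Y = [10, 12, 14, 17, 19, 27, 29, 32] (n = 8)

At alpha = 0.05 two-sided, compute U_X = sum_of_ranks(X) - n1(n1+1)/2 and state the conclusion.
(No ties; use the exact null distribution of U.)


Step 1: Combine and sort all 12 observations; assign midranks.
sorted (value, group): (7,X), (8,X), (10,Y), (12,Y), (13,X), (14,Y), (17,Y), (19,Y), (20,X), (27,Y), (29,Y), (32,Y)
ranks: 7->1, 8->2, 10->3, 12->4, 13->5, 14->6, 17->7, 19->8, 20->9, 27->10, 29->11, 32->12
Step 2: Rank sum for X: R1 = 1 + 2 + 5 + 9 = 17.
Step 3: U_X = R1 - n1(n1+1)/2 = 17 - 4*5/2 = 17 - 10 = 7.
       U_Y = n1*n2 - U_X = 32 - 7 = 25.
Step 4: No ties, so the exact null distribution of U (based on enumerating the C(12,4) = 495 equally likely rank assignments) gives the two-sided p-value.
Step 5: p-value = 0.153535; compare to alpha = 0.05. fail to reject H0.

U_X = 7, p = 0.153535, fail to reject H0 at alpha = 0.05.


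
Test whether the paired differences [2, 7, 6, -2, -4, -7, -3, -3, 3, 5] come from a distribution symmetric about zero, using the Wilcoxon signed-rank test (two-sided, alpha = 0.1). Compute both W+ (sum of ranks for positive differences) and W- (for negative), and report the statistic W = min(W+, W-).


Step 1: Drop any zero differences (none here) and take |d_i|.
|d| = [2, 7, 6, 2, 4, 7, 3, 3, 3, 5]
Step 2: Midrank |d_i| (ties get averaged ranks).
ranks: |2|->1.5, |7|->9.5, |6|->8, |2|->1.5, |4|->6, |7|->9.5, |3|->4, |3|->4, |3|->4, |5|->7
Step 3: Attach original signs; sum ranks with positive sign and with negative sign.
W+ = 1.5 + 9.5 + 8 + 4 + 7 = 30
W- = 1.5 + 6 + 9.5 + 4 + 4 = 25
(Check: W+ + W- = 55 should equal n(n+1)/2 = 55.)
Step 4: Test statistic W = min(W+, W-) = 25.
Step 5: Ties in |d|, so use the tie-corrected normal approximation.
        E[W] = n(n+1)/4 = 10*11/4 = 27.5.
        Tie groups: |d|=2 (t=2), |d|=3 (t=3), |d|=7 (t=2); sum(t^3 - t) = 36.
        Var[W] = n(n+1)(2n+1)/24 - sum(t^3-t)/48 = 2310/24 - 36/48 = 95.5.
        z = (W - E[W]) / sqrt(Var[W]) = (25 - 27.5) / 9.7724 = -0.2558.
        Two-sided p = 2*Phi(z) = 0.798088.
Step 6: alpha = 0.1. fail to reject H0.

W+ = 30, W- = 25, W = min = 25, p = 0.798088, fail to reject H0.


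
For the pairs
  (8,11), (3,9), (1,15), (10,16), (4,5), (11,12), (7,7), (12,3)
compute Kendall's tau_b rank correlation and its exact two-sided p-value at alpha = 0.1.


Step 1: Enumerate the 28 unordered pairs (i,j) with i<j and classify each by sign(x_j-x_i) * sign(y_j-y_i).
  (1,2):dx=-5,dy=-2->C; (1,3):dx=-7,dy=+4->D; (1,4):dx=+2,dy=+5->C; (1,5):dx=-4,dy=-6->C
  (1,6):dx=+3,dy=+1->C; (1,7):dx=-1,dy=-4->C; (1,8):dx=+4,dy=-8->D; (2,3):dx=-2,dy=+6->D
  (2,4):dx=+7,dy=+7->C; (2,5):dx=+1,dy=-4->D; (2,6):dx=+8,dy=+3->C; (2,7):dx=+4,dy=-2->D
  (2,8):dx=+9,dy=-6->D; (3,4):dx=+9,dy=+1->C; (3,5):dx=+3,dy=-10->D; (3,6):dx=+10,dy=-3->D
  (3,7):dx=+6,dy=-8->D; (3,8):dx=+11,dy=-12->D; (4,5):dx=-6,dy=-11->C; (4,6):dx=+1,dy=-4->D
  (4,7):dx=-3,dy=-9->C; (4,8):dx=+2,dy=-13->D; (5,6):dx=+7,dy=+7->C; (5,7):dx=+3,dy=+2->C
  (5,8):dx=+8,dy=-2->D; (6,7):dx=-4,dy=-5->C; (6,8):dx=+1,dy=-9->D; (7,8):dx=+5,dy=-4->D
Step 2: C = 13, D = 15, total pairs = 28.
Step 3: tau = (C - D)/(n(n-1)/2) = (13 - 15)/28 = -0.071429.
Step 4: Exact two-sided p-value (enumerate n! = 40320 permutations of y under H0): p = 0.904861.
Step 5: alpha = 0.1. fail to reject H0.

tau_b = -0.0714 (C=13, D=15), p = 0.904861, fail to reject H0.


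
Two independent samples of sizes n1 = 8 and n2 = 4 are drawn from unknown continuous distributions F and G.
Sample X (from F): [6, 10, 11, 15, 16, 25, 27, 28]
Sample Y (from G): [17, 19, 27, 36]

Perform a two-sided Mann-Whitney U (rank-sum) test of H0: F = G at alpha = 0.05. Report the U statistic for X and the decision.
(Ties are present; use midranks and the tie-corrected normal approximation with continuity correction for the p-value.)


Step 1: Combine and sort all 12 observations; assign midranks.
sorted (value, group): (6,X), (10,X), (11,X), (15,X), (16,X), (17,Y), (19,Y), (25,X), (27,X), (27,Y), (28,X), (36,Y)
ranks: 6->1, 10->2, 11->3, 15->4, 16->5, 17->6, 19->7, 25->8, 27->9.5, 27->9.5, 28->11, 36->12
Step 2: Rank sum for X: R1 = 1 + 2 + 3 + 4 + 5 + 8 + 9.5 + 11 = 43.5.
Step 3: U_X = R1 - n1(n1+1)/2 = 43.5 - 8*9/2 = 43.5 - 36 = 7.5.
       U_Y = n1*n2 - U_X = 32 - 7.5 = 24.5.
Step 4: Ties are present, so use the tie-corrected normal approximation (with continuity correction) for the p-value.
Step 5: p-value = 0.173478; compare to alpha = 0.05. fail to reject H0.

U_X = 7.5, p = 0.173478, fail to reject H0 at alpha = 0.05.


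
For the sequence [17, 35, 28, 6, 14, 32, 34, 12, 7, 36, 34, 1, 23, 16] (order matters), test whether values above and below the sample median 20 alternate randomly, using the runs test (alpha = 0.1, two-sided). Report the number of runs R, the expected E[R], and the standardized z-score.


Step 1: Compute median = 20; label A = above, B = below.
Labels in order: BAABBAABBAABAB  (n_A = 7, n_B = 7)
Step 2: Count runs R = 9.
Step 3: Under H0 (random ordering), E[R] = 2*n_A*n_B/(n_A+n_B) + 1 = 2*7*7/14 + 1 = 8.0000.
        Var[R] = 2*n_A*n_B*(2*n_A*n_B - n_A - n_B) / ((n_A+n_B)^2 * (n_A+n_B-1)) = 8232/2548 = 3.2308.
        SD[R] = 1.7974.
Step 4: Continuity-corrected z = (R - 0.5 - E[R]) / SD[R] = (9 - 0.5 - 8.0000) / 1.7974 = 0.2782.
Step 5: Two-sided p-value via normal approximation = 2*(1 - Phi(|z|)) = 0.780879.
Step 6: alpha = 0.1. fail to reject H0.

R = 9, z = 0.2782, p = 0.780879, fail to reject H0.
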